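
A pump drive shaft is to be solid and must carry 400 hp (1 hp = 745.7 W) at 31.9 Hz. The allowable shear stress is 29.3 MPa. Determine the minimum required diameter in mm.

63.7 mm

ω = 2π·31.9 = 200.4 rad/s, so T = P/ω = 400×745.7 / 200.4 = 1488 N·m.
For a solid shaft τ_max = 16T/(πd³), so d = (16T/(π τ_allow))^(1/3) = (16·1488/(π·2.93×10^7))^(1/3) = 0.06372 m.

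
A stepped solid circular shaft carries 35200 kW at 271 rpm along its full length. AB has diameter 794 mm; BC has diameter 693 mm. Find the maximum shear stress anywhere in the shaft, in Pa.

1.90e7 Pa

ω = 2π·271/60 = 28.38 rad/s, so T = P/ω = 35200×10³ / 28.38 = 1.240e6 N·m.
Under the same torque, τ_max = 16T/(πd³) is largest where d is smallest — segment BC (d = 693 mm).
τ_max = 16·1.240e6/(π·(0.693)³) = 1.898×10^7 Pa.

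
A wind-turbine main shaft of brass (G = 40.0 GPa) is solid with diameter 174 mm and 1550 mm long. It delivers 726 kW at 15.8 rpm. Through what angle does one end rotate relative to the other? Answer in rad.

0.189 rad

ω = 2π·15.8/60 = 1.655 rad/s, so T = P/ω = 726×10³ / 1.655 = 438800 N·m.
J = πd⁴/32 = π(0.174)⁴/32 = 8.999×10^-5 m⁴.
θ = T·L/(G·J) = 438800 × 1.55 / (40.0×10⁹ × 8.999×10^-5) = 0.1889 rad.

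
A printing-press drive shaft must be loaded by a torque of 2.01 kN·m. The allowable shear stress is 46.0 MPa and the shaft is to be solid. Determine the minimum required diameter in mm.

For a solid shaft τ_max = 16T/(πd³), so d = (16T/(π τ_allow))^(1/3) = (16·2010/(π·4.60×10^7))^(1/3) = 0.06060 m.

60.6 mm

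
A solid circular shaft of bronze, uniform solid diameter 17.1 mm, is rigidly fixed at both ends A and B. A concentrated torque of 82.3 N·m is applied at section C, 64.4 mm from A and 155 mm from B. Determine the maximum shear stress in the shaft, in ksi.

With uniform GJ and both ends fixed, compatibility θ_AC = θ_CB gives T_A·a = T_B·b, together with T_A + T_B = T₀.
T_A = T₀·b/(a+b) = 82.30·155/219.4 = 58.14 N·m; T_B = 24.16 N·m.
τ in each portion: τ_AC = 5.92×10^7 Pa, τ_CB = 2.46×10^7 Pa; maximum is in AC.
τ_max = T_AC·r/J = 58.14·0.00855/8.39×10^-9 = 5.922×10^7 Pa.

8.59 ksi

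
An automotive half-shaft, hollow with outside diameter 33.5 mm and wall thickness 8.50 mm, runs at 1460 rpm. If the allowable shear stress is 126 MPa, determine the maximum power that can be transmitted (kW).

134 kW

J = π(d_o⁴ − d_i⁴)/32 = π(0.0335⁴ − 0.0165⁴)/32 = 1.164×10^-7 m⁴.
T_max = τ_allow·J/r = 1.26×10^8 × 1.164×10^-7 / 0.0168 = 875.4 N·m.
ω = 2π·1460/60 = 152.9 rad/s, so P_max = T_max·ω = 1.338×10^5 W.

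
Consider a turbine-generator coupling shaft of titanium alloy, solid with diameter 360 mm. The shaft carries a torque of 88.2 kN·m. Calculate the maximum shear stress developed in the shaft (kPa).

9630 kPa

J = πd⁴/32 = π(0.360)⁴/32 = 1.649×10^-3 m⁴.
τ_max = T·r/J = 88200 × 0.180 / 1.649×10^-3 = 9.628×10^6 Pa.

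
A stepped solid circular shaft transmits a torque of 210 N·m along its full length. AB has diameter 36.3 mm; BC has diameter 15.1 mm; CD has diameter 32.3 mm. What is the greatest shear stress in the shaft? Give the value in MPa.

311 MPa

Under the same torque, τ_max = 16T/(πd³) is largest where d is smallest — segment BC (d = 15.1 mm).
τ_max = 16·210.0/(π·(0.0151)³) = 3.106×10^8 Pa.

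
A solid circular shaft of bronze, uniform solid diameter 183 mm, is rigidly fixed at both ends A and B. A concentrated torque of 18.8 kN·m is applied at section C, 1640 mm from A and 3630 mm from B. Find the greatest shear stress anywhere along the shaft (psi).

1560 psi

With uniform GJ and both ends fixed, compatibility θ_AC = θ_CB gives T_A·a = T_B·b, together with T_A + T_B = T₀.
T_A = T₀·b/(a+b) = 18800·3630/5270 = 12950 N·m; T_B = 5850 N·m.
τ in each portion: τ_AC = 1.08×10^7 Pa, τ_CB = 4.86×10^6 Pa; maximum is in AC.
τ_max = T_AC·r/J = 12950·0.0915/1.10×10^-4 = 1.076×10^7 Pa.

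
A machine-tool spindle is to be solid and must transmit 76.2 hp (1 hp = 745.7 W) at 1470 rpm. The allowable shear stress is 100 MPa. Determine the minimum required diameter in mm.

26.6 mm

ω = 2π·1470/60 = 153.9 rad/s, so T = P/ω = 76.2×745.7 / 153.9 = 369.1 N·m.
For a solid shaft τ_max = 16T/(πd³), so d = (16T/(π τ_allow))^(1/3) = (16·369.1/(π·1.00×10^8))^(1/3) = 0.02659 m.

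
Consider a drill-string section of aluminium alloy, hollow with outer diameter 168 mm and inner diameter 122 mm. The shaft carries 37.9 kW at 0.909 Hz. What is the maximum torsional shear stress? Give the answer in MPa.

9.87 MPa

ω = 2π·0.909 = 5.711 rad/s, so T = P/ω = 37.9×10³ / 5.711 = 6636 N·m.
J = π(d_o⁴ − d_i⁴)/32 = π(0.168⁴ − 0.122⁴)/32 = 5.646×10^-5 m⁴.
τ_max = T·r/J = 6636 × 0.0840 / 5.646×10^-5 = 9.873×10^6 Pa.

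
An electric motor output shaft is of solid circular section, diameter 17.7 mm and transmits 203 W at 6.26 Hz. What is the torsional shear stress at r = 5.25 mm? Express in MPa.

ω = 2π·6.26 = 39.33 rad/s, so T = P/ω = 203 / 39.33 = 5.161 N·m.
J = πd⁴/32 = π(0.0177)⁴/32 = 9.636×10^-9 m⁴.
Shear stress varies linearly with radius: τ = T·r/J = 5.161 × 0.00525 / 9.636×10^-9 = 2.812×10^6 Pa.

2.81 MPa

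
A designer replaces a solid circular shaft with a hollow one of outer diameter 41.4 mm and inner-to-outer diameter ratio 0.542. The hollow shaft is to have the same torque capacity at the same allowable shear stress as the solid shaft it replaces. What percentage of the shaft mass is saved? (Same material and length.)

25.0 %

Equal τ_max and T ⇒ the solid shaft needs d_s³ = d_o³(1−k⁴), so d_s = 41.4·(1−0.542⁴)^(1/3) = 40.17 mm.
Area ratio A_h/A_s = d_o²(1−k²)/d_s² = (1−k²)/(1−k⁴)^(2/3) = 0.7500.
Mass saving = 1 − 0.7500 = 25.0 %.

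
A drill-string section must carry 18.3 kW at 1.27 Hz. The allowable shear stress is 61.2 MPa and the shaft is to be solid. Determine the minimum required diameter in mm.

57.6 mm

ω = 2π·1.27 = 7.980 rad/s, so T = P/ω = 18.3×10³ / 7.980 = 2293 N·m.
For a solid shaft τ_max = 16T/(πd³), so d = (16T/(π τ_allow))^(1/3) = (16·2293/(π·6.12×10^7))^(1/3) = 0.05757 m.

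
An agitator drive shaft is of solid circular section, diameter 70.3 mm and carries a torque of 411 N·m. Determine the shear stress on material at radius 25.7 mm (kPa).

4410 kPa

J = πd⁴/32 = π(0.0703)⁴/32 = 2.398×10^-6 m⁴.
Shear stress varies linearly with radius: τ = T·r/J = 411.0 × 0.0257 / 2.398×10^-6 = 4.405×10^6 Pa.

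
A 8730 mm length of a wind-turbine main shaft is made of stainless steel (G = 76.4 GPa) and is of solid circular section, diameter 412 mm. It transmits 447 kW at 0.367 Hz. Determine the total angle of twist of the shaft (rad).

ω = 2π·0.367 = 2.306 rad/s, so T = P/ω = 447×10³ / 2.306 = 193800 N·m.
J = πd⁴/32 = π(0.412)⁴/32 = 2.829×10^-3 m⁴.
θ = T·L/(G·J) = 193800 × 8.73 / (76.4×10⁹ × 2.829×10^-3) = 7.831×10^-3 rad.

0.00783 rad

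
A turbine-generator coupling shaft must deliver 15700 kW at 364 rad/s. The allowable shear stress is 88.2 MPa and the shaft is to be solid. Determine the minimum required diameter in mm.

ω = 364 rad/s, so T = P/ω = 15700×10³ / 364.0 = 43130 N·m.
For a solid shaft τ_max = 16T/(πd³), so d = (16T/(π τ_allow))^(1/3) = (16·43130/(π·8.82×10^7))^(1/3) = 0.1356 m.

136 mm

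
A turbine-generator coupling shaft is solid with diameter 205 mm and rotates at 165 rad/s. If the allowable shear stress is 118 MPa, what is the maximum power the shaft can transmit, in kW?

32900 kW

J = πd⁴/32 = π(0.205)⁴/32 = 1.734×10^-4 m⁴.
T_max = τ_allow·J/r = 1.18×10^8 × 1.734×10^-4 / 0.102 = 199600 N·m.
ω = 165 rad/s, so P_max = T_max·ω = 3.293×10^7 W.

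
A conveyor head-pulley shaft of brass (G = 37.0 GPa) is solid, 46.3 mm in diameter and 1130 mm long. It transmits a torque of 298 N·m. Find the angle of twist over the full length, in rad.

J = πd⁴/32 = π(0.0463)⁴/32 = 4.512×10^-7 m⁴.
θ = T·L/(G·J) = 298.0 × 1.13 / (37.0×10⁹ × 4.512×10^-7) = 0.02017 rad.

0.0202 rad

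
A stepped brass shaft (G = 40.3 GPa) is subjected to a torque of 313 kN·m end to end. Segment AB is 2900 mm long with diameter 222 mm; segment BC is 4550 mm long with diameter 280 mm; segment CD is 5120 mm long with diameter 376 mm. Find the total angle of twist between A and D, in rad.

J_AB = π(0.222)⁴/32 = 2.38×10^-4 m⁴; J_BC = π(0.280)⁴/32 = 6.03×10^-4 m⁴; J_CD = π(0.376)⁴/32 = 1.96×10^-3 m⁴.
θ = (T/G)·Σ L_i/J_i = (313000/40.3×10⁹)·(2.90/2.38×10^-4 + 4.55/6.03×10^-4 + 5.12/1.96×10^-3) = 0.1733 rad.

0.173 rad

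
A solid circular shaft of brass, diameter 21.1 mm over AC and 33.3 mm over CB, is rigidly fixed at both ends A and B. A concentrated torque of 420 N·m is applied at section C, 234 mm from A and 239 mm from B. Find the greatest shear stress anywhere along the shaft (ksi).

7.21 ksi

Compatibility: T_A·a/J_AC = T_B·b/J_CB with T_A + T_B = T₀.
J_AC = 1.95×10^-8 m⁴, J_CB = 1.21×10^-7 m⁴, so T_A = T₀·(J_AC/a)/((J_AC/a)+(J_CB/b)) = 59.37 N·m, T_B = 360.6 N·m.
τ in each portion: τ_AC = 3.22×10^7 Pa, τ_CB = 4.97×10^7 Pa; maximum is in CB.
τ_max = T_CB·r/J = 360.6·0.0166/1.21×10^-7 = 4.974×10^7 Pa.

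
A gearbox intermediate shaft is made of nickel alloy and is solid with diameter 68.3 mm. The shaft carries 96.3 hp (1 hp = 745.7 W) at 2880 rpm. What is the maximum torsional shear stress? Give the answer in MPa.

3.81 MPa

ω = 2π·2880/60 = 301.6 rad/s, so T = P/ω = 96.3×745.7 / 301.6 = 238.1 N·m.
J = πd⁴/32 = π(0.0683)⁴/32 = 2.136×10^-6 m⁴.
τ_max = T·r/J = 238.1 × 0.0341 / 2.136×10^-6 = 3.806×10^6 Pa.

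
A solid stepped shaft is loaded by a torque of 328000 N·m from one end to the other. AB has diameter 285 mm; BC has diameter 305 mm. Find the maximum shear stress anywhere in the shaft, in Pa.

7.22e7 Pa

Under the same torque, τ_max = 16T/(πd³) is largest where d is smallest — segment AB (d = 285 mm).
τ_max = 16·328000/(π·(0.285)³) = 7.216×10^7 Pa.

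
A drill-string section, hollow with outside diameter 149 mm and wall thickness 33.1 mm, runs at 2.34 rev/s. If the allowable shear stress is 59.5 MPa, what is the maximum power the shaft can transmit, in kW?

J = π(d_o⁴ − d_i⁴)/32 = π(0.149⁴ − 0.0828⁴)/32 = 4.377×10^-5 m⁴.
T_max = τ_allow·J/r = 5.95×10^7 × 4.377×10^-5 / 0.0745 = 34960 N·m.
ω = 2π·2.34 = 14.70 rad/s, so P_max = T_max·ω = 5.140×10^5 W.

514 kW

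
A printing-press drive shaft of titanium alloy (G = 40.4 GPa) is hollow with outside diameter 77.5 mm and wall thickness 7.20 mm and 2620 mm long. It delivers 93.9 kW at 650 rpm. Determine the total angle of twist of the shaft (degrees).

ω = 2π·650/60 = 68.07 rad/s, so T = P/ω = 93.9×10³ / 68.07 = 1380 N·m.
J = π(d_o⁴ − d_i⁴)/32 = π(0.0775⁴ − 0.0631⁴)/32 = 1.985×10^-6 m⁴.
θ = T·L/(G·J) = 1380 × 2.62 / (40.4×10⁹ × 1.985×10^-6) = 0.04506 rad.

2.58°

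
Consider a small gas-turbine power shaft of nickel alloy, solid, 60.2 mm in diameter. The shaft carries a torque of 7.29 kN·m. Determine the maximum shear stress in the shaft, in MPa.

J = πd⁴/32 = π(0.0602)⁴/32 = 1.289×10^-6 m⁴.
τ_max = T·r/J = 7290 × 0.0301 / 1.289×10^-6 = 1.702×10^8 Pa.

170 MPa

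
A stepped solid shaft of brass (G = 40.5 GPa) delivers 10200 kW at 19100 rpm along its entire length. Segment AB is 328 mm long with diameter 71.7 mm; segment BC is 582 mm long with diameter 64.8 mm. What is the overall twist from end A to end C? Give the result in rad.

ω = 2π·19100/60 = 2000 rad/s, so T = P/ω = 10200×10³ / 2000 = 5100 N·m.
J_AB = π(0.0717)⁴/32 = 2.59×10^-6 m⁴; J_BC = π(0.0648)⁴/32 = 1.73×10^-6 m⁴.
θ = (T/G)·Σ L_i/J_i = (5100/40.5×10⁹)·(0.328/2.59×10^-6 + 0.582/1.73×10^-6) = 0.05825 rad.

0.0583 rad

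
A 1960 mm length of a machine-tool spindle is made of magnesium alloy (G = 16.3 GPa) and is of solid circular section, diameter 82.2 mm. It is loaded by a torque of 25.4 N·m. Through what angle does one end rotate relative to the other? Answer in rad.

J = πd⁴/32 = π(0.0822)⁴/32 = 4.482×10^-6 m⁴.
θ = T·L/(G·J) = 25.40 × 1.96 / (16.3×10⁹ × 4.482×10^-6) = 6.814×10^-4 rad.

6.81e-4 rad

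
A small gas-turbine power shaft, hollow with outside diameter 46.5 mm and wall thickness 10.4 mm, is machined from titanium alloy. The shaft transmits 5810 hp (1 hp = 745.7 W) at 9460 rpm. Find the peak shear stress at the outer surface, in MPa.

ω = 2π·9460/60 = 990.6 rad/s, so T = P/ω = 5810×745.7 / 990.6 = 4373 N·m.
J = π(d_o⁴ − d_i⁴)/32 = π(0.0465⁴ − 0.0257⁴)/32 = 4.162×10^-7 m⁴.
τ_max = T·r/J = 4373 × 0.0232 / 4.162×10^-7 = 2.443×10^8 Pa.

244 MPa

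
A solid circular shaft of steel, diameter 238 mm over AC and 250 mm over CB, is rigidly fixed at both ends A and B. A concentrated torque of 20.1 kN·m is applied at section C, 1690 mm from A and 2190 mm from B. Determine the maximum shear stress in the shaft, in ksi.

Compatibility: T_A·a/J_AC = T_B·b/J_CB with T_A + T_B = T₀.
J_AC = 3.15×10^-4 m⁴, J_CB = 3.83×10^-4 m⁴, so T_A = T₀·(J_AC/a)/((J_AC/a)+(J_CB/b)) = 10360 N·m, T_B = 9736 N·m.
τ in each portion: τ_AC = 3.92×10^6 Pa, τ_CB = 3.17×10^6 Pa; maximum is in AC.
τ_max = T_AC·r/J = 10360·0.119/3.15×10^-4 = 3.915×10^6 Pa.

0.568 ksi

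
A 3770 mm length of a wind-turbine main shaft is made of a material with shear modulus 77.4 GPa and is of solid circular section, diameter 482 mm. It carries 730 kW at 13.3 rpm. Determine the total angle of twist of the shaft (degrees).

ω = 2π·13.3/60 = 1.393 rad/s, so T = P/ω = 730×10³ / 1.393 = 524100 N·m.
J = πd⁴/32 = π(0.482)⁴/32 = 5.299×10^-3 m⁴.
θ = T·L/(G·J) = 524100 × 3.77 / (77.4×10⁹ × 5.299×10^-3) = 4.818×10^-3 rad.

0.276°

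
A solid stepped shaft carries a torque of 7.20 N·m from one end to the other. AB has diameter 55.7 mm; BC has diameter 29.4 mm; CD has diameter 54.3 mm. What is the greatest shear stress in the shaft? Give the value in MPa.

Under the same torque, τ_max = 16T/(πd³) is largest where d is smallest — segment BC (d = 29.4 mm).
τ_max = 16·7.200/(π·(0.0294)³) = 1.443×10^6 Pa.

1.44 MPa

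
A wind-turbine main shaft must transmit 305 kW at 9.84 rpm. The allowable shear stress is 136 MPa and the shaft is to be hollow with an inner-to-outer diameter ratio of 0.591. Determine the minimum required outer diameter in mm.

233 mm

ω = 2π·9.84/60 = 1.030 rad/s, so T = P/ω = 305×10³ / 1.030 = 296000 N·m.
For a hollow shaft with d_i/d_o = 0.591: τ_max = 16T/(π d_o³ (1−k⁴)), so d_o = [16T/(π τ_allow (1−k⁴))]^(1/3) = [16·296000/(π·1.36×10^8·0.8780)]^(1/3) = 0.2328 m.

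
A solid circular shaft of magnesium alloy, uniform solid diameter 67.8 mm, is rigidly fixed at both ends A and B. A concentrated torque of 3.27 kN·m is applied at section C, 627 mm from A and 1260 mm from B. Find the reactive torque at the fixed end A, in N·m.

2180 N·m

With uniform GJ and both ends fixed, compatibility θ_AC = θ_CB gives T_A·a = T_B·b, together with T_A + T_B = T₀.
T_A = T₀·b/(a+b) = 3270·1260/1887 = 2183 N·m; T_B = 1087 N·m.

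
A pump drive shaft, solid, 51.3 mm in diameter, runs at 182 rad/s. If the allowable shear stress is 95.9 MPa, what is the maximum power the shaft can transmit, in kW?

463 kW

J = πd⁴/32 = π(0.0513)⁴/32 = 6.799×10^-7 m⁴.
T_max = τ_allow·J/r = 9.59×10^7 × 6.799×10^-7 / 0.0256 = 2542 N·m.
ω = 182 rad/s, so P_max = T_max·ω = 4.627×10^5 W.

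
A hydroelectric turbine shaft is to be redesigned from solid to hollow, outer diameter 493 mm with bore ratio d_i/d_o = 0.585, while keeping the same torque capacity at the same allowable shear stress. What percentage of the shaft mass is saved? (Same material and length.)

28.5 %

Equal τ_max and T ⇒ the solid shaft needs d_s³ = d_o³(1−k⁴), so d_s = 493·(1−0.585⁴)^(1/3) = 472.9 mm.
Area ratio A_h/A_s = d_o²(1−k²)/d_s² = (1−k²)/(1−k⁴)^(2/3) = 0.7147.
Mass saving = 1 − 0.7147 = 28.5 %.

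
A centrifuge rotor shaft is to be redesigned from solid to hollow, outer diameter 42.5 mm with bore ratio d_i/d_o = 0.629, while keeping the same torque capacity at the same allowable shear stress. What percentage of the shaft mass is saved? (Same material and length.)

Equal τ_max and T ⇒ the solid shaft needs d_s³ = d_o³(1−k⁴), so d_s = 42.5·(1−0.629⁴)^(1/3) = 40.16 mm.
Area ratio A_h/A_s = d_o²(1−k²)/d_s² = (1−k²)/(1−k⁴)^(2/3) = 0.6770.
Mass saving = 1 − 0.6770 = 32.3 %.

32.3 %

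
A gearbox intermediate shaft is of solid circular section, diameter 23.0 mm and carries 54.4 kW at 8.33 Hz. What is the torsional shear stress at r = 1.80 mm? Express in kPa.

68100 kPa

ω = 2π·8.33 = 52.34 rad/s, so T = P/ω = 54.4×10³ / 52.34 = 1039 N·m.
J = πd⁴/32 = π(0.0230)⁴/32 = 2.747×10^-8 m⁴.
Shear stress varies linearly with radius: τ = T·r/J = 1039 × 0.00180 / 2.747×10^-8 = 6.810×10^7 Pa.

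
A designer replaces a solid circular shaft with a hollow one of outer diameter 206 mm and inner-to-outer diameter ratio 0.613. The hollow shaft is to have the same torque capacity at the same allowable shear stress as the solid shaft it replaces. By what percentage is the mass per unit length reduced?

Equal τ_max and T ⇒ the solid shaft needs d_s³ = d_o³(1−k⁴), so d_s = 206·(1−0.613⁴)^(1/3) = 195.8 mm.
Area ratio A_h/A_s = d_o²(1−k²)/d_s² = (1−k²)/(1−k⁴)^(2/3) = 0.6909.
Mass saving = 1 − 0.6909 = 30.9 %.

30.9 %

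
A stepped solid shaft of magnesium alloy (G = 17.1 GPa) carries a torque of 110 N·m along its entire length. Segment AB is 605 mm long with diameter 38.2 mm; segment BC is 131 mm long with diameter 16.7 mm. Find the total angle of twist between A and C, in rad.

J_AB = π(0.0382)⁴/32 = 2.09×10^-7 m⁴; J_BC = π(0.0167)⁴/32 = 7.64×10^-9 m⁴.
θ = (T/G)·Σ L_i/J_i = (110.0/17.1×10⁹)·(0.605/2.09×10^-7 + 0.131/7.64×10^-9) = 0.1290 rad.

0.129 rad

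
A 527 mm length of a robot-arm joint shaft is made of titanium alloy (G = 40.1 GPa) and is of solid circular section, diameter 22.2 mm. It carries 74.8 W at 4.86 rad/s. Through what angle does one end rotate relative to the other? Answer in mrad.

8.48 mrad

ω = 4.86 rad/s, so T = P/ω = 74.8 / 4.860 = 15.39 N·m.
J = πd⁴/32 = π(0.0222)⁴/32 = 2.385×10^-8 m⁴.
θ = T·L/(G·J) = 15.39 × 0.527 / (40.1×10⁹ × 2.385×10^-8) = 8.482×10^-3 rad.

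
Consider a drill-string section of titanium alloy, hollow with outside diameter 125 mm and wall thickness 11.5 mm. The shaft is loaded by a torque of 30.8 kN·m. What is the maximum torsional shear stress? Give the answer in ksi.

20.9 ksi

J = π(d_o⁴ − d_i⁴)/32 = π(0.125⁴ − 0.102⁴)/32 = 1.334×10^-5 m⁴.
τ_max = T·r/J = 30800 × 0.0625 / 1.334×10^-5 = 1.443×10^8 Pa.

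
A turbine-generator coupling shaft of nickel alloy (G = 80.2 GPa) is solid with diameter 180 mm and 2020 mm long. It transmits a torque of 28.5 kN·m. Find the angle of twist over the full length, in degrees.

J = πd⁴/32 = π(0.180)⁴/32 = 1.031×10^-4 m⁴.
θ = T·L/(G·J) = 28500 × 2.02 / (80.2×10⁹ × 1.031×10^-4) = 6.965×10^-3 rad.

0.399°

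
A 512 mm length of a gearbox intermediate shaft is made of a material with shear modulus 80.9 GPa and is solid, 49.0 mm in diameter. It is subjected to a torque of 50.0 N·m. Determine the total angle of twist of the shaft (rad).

5.59e-4 rad

J = πd⁴/32 = π(0.0490)⁴/32 = 5.660×10^-7 m⁴.
θ = T·L/(G·J) = 50.00 × 0.512 / (80.9×10⁹ × 5.660×10^-7) = 5.591×10^-4 rad.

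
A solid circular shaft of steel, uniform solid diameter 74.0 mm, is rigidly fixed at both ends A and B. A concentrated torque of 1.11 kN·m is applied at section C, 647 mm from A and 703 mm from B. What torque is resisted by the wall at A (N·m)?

With uniform GJ and both ends fixed, compatibility θ_AC = θ_CB gives T_A·a = T_B·b, together with T_A + T_B = T₀.
T_A = T₀·b/(a+b) = 1110·703/1350 = 578.0 N·m; T_B = 532.0 N·m.

578 N·m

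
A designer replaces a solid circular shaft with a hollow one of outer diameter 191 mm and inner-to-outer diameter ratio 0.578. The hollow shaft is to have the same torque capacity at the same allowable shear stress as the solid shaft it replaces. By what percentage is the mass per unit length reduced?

27.9 %

Equal τ_max and T ⇒ the solid shaft needs d_s³ = d_o³(1−k⁴), so d_s = 191·(1−0.578⁴)^(1/3) = 183.6 mm.
Area ratio A_h/A_s = d_o²(1−k²)/d_s² = (1−k²)/(1−k⁴)^(2/3) = 0.7206.
Mass saving = 1 − 0.7206 = 27.9 %.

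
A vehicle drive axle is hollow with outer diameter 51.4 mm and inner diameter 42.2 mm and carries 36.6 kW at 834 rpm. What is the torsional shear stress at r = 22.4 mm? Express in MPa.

ω = 2π·834/60 = 87.34 rad/s, so T = P/ω = 36.6×10³ / 87.34 = 419.1 N·m.
J = π(d_o⁴ − d_i⁴)/32 = π(0.0514⁴ − 0.0422⁴)/32 = 3.739×10^-7 m⁴.
Shear stress varies linearly with radius: τ = T·r/J = 419.1 × 0.0224 / 3.739×10^-7 = 2.511×10^7 Pa.

25.1 MPa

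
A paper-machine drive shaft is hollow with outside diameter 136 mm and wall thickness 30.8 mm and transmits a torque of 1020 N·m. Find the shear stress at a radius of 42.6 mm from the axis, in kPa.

J = π(d_o⁴ − d_i⁴)/32 = π(0.136⁴ − 0.0744⁴)/32 = 3.058×10^-5 m⁴.
Shear stress varies linearly with radius: τ = T·r/J = 1020 × 0.0426 / 3.058×10^-5 = 1.421×10^6 Pa.

1420 kPa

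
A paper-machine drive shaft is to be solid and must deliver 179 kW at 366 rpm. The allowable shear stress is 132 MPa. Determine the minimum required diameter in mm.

56.5 mm

ω = 2π·366/60 = 38.33 rad/s, so T = P/ω = 179×10³ / 38.33 = 4670 N·m.
For a solid shaft τ_max = 16T/(πd³), so d = (16T/(π τ_allow))^(1/3) = (16·4670/(π·1.32×10^8))^(1/3) = 0.05648 m.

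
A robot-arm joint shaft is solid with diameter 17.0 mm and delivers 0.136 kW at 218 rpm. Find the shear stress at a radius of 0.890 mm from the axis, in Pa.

647000 Pa

ω = 2π·218/60 = 22.83 rad/s, so T = P/ω = 0.136×10³ / 22.83 = 5.957 N·m.
J = πd⁴/32 = π(0.0170)⁴/32 = 8.200×10^-9 m⁴.
Shear stress varies linearly with radius: τ = T·r/J = 5.957 × 8.90e-4 / 8.200×10^-9 = 6.466×10^5 Pa.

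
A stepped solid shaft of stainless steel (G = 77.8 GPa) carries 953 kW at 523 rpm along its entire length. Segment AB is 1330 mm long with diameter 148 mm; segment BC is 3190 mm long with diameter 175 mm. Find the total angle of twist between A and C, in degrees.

0.806°

ω = 2π·523/60 = 54.77 rad/s, so T = P/ω = 953×10³ / 54.77 = 17400 N·m.
J_AB = π(0.148)⁴/32 = 4.71×10^-5 m⁴; J_BC = π(0.175)⁴/32 = 9.21×10^-5 m⁴.
θ = (T/G)·Σ L_i/J_i = (17400/77.8×10⁹)·(1.33/4.71×10^-5 + 3.19/9.21×10^-5) = 0.01406 rad.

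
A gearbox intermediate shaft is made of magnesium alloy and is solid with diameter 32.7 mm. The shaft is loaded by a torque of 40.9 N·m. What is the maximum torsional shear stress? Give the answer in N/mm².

J = πd⁴/32 = π(0.0327)⁴/32 = 1.123×10^-7 m⁴.
τ_max = T·r/J = 40.90 × 0.0163 / 1.123×10^-7 = 5.957×10^6 Pa.

5.96 N/mm²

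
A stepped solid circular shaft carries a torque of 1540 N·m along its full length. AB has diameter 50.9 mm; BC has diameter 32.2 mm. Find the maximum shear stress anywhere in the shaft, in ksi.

34.1 ksi

Under the same torque, τ_max = 16T/(πd³) is largest where d is smallest — segment BC (d = 32.2 mm).
τ_max = 16·1540/(π·(0.0322)³) = 2.349×10^8 Pa.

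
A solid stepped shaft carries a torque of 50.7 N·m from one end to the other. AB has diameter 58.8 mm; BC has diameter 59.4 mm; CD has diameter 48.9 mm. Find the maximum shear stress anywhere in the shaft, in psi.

320 psi

Under the same torque, τ_max = 16T/(πd³) is largest where d is smallest — segment CD (d = 48.9 mm).
τ_max = 16·50.70/(π·(0.0489)³) = 2.208×10^6 Pa.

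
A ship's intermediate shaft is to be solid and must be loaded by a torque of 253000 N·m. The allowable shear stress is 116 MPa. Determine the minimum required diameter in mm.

For a solid shaft τ_max = 16T/(πd³), so d = (16T/(π τ_allow))^(1/3) = (16·253000/(π·1.16×10^8))^(1/3) = 0.2231 m.

223 mm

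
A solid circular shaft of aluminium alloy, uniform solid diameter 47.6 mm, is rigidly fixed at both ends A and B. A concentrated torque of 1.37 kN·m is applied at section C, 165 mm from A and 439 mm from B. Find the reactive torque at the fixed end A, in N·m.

With uniform GJ and both ends fixed, compatibility θ_AC = θ_CB gives T_A·a = T_B·b, together with T_A + T_B = T₀.
T_A = T₀·b/(a+b) = 1370·439/604.0 = 995.7 N·m; T_B = 374.3 N·m.

996 N·m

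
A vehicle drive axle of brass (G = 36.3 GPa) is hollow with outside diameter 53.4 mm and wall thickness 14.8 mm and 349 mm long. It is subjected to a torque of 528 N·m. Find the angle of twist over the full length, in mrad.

J = π(d_o⁴ − d_i⁴)/32 = π(0.0534⁴ − 0.0238⁴)/32 = 7.668×10^-7 m⁴.
θ = T·L/(G·J) = 528.0 × 0.349 / (36.3×10⁹ × 7.668×10^-7) = 6.620×10^-3 rad.

6.62 mrad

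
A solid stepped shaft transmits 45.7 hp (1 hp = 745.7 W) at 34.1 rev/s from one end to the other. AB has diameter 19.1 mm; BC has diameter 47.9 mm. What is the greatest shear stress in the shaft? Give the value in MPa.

ω = 2π·34.1 = 214.3 rad/s, so T = P/ω = 45.7×745.7 / 214.3 = 159.1 N·m.
Under the same torque, τ_max = 16T/(πd³) is largest where d is smallest — segment AB (d = 19.1 mm).
τ_max = 16·159.1/(π·(0.0191)³) = 1.163×10^8 Pa.

116 MPa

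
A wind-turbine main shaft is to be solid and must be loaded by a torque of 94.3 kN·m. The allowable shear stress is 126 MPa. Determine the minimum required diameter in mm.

156 mm

For a solid shaft τ_max = 16T/(πd³), so d = (16T/(π τ_allow))^(1/3) = (16·94300/(π·1.26×10^8))^(1/3) = 0.1562 m.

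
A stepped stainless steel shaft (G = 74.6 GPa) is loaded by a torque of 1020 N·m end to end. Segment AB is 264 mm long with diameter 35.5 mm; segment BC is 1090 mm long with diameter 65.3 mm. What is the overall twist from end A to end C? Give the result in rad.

0.0315 rad

J_AB = π(0.0355)⁴/32 = 1.56×10^-7 m⁴; J_BC = π(0.0653)⁴/32 = 1.79×10^-6 m⁴.
θ = (T/G)·Σ L_i/J_i = (1020/74.6×10⁹)·(0.264/1.56×10^-7 + 1.09/1.79×10^-6) = 0.03150 rad.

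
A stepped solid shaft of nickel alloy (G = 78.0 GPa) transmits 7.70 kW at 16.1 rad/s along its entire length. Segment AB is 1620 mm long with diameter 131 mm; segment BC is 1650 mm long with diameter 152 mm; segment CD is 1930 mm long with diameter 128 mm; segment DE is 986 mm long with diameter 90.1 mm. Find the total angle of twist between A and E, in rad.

ω = 16.1 rad/s, so T = P/ω = 7.70×10³ / 16.10 = 478.3 N·m.
J_AB = π(0.131)⁴/32 = 2.89×10^-5 m⁴; J_BC = π(0.152)⁴/32 = 5.24×10^-5 m⁴; J_CD = π(0.128)⁴/32 = 2.64×10^-5 m⁴; J_DE = π(0.0901)⁴/32 = 6.47×10^-6 m⁴.
θ = (T/G)·Σ L_i/J_i = (478.3/78.0×10⁹)·(1.62/2.89×10^-5 + 1.65/5.24×10^-5 + 1.93/2.64×10^-5 + 0.986/6.47×10^-6) = 1.920×10^-3 rad.

0.00192 rad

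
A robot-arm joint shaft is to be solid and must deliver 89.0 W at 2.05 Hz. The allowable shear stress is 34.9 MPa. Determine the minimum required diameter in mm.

10.0 mm

ω = 2π·2.05 = 12.88 rad/s, so T = P/ω = 89.0 / 12.88 = 6.910 N·m.
For a solid shaft τ_max = 16T/(πd³), so d = (16T/(π τ_allow))^(1/3) = (16·6.910/(π·3.49×10^7))^(1/3) = 0.01003 m.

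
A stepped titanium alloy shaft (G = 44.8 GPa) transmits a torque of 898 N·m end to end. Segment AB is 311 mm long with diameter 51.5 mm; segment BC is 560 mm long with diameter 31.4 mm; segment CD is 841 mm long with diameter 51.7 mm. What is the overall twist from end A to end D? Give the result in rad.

J_AB = π(0.0515)⁴/32 = 6.91×10^-7 m⁴; J_BC = π(0.0314)⁴/32 = 9.54×10^-8 m⁴; J_CD = π(0.0517)⁴/32 = 7.01×10^-7 m⁴.
θ = (T/G)·Σ L_i/J_i = (898.0/44.8×10⁹)·(0.311/6.91×10^-7 + 0.560/9.54×10^-8 + 0.841/7.01×10^-7) = 0.1507 rad.

0.151 rad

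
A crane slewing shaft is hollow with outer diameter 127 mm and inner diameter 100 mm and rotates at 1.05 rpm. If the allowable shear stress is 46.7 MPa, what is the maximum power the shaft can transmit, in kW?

J = π(d_o⁴ − d_i⁴)/32 = π(0.127⁴ − 0.100⁴)/32 = 1.572×10^-5 m⁴.
T_max = τ_allow·J/r = 4.67×10^7 × 1.572×10^-5 / 0.0635 = 11560 N·m.
ω = 2π·1.05/60 = 0.1100 rad/s, so P_max = T_max·ω = 1271 W.

1.27 kW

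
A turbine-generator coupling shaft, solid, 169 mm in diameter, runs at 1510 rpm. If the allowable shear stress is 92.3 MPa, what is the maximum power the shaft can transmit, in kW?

J = πd⁴/32 = π(0.169)⁴/32 = 8.008×10^-5 m⁴.
T_max = τ_allow·J/r = 9.23×10^7 × 8.008×10^-5 / 0.0845 = 87480 N·m.
ω = 2π·1510/60 = 158.1 rad/s, so P_max = T_max·ω = 1.383×10^7 W.

13800 kW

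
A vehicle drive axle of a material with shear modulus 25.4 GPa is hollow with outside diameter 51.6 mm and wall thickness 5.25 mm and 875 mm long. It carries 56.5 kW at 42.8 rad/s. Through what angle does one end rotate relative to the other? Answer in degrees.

6.27°

ω = 42.8 rad/s, so T = P/ω = 56.5×10³ / 42.80 = 1320 N·m.
J = π(d_o⁴ − d_i⁴)/32 = π(0.0516⁴ − 0.0411⁴)/32 = 4.158×10^-7 m⁴.
θ = T·L/(G·J) = 1320 × 0.875 / (25.4×10⁹ × 4.158×10^-7) = 0.1094 rad.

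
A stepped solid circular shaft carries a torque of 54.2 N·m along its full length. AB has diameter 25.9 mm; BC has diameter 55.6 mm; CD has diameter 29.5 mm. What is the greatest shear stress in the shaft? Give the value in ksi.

Under the same torque, τ_max = 16T/(πd³) is largest where d is smallest — segment AB (d = 25.9 mm).
τ_max = 16·54.20/(π·(0.0259)³) = 1.589×10^7 Pa.

2.30 ksi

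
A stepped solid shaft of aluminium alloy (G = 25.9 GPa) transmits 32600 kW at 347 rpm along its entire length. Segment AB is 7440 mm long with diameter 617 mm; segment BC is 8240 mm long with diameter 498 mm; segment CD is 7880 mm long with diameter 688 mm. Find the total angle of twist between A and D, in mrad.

ω = 2π·347/60 = 36.34 rad/s, so T = P/ω = 32600×10³ / 36.34 = 897100 N·m.
J_AB = π(0.617)⁴/32 = 0.0142 m⁴; J_BC = π(0.498)⁴/32 = 6.04×10^-3 m⁴; J_CD = π(0.688)⁴/32 = 0.0220 m⁴.
θ = (T/G)·Σ L_i/J_i = (897100/25.9×10⁹)·(7.44/0.0142 + 8.24/6.04×10^-3 + 7.88/0.0220) = 0.07779 rad.

77.8 mrad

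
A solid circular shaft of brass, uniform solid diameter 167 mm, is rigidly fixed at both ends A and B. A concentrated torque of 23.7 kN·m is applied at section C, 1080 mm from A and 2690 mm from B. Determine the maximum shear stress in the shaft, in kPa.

18500 kPa

With uniform GJ and both ends fixed, compatibility θ_AC = θ_CB gives T_A·a = T_B·b, together with T_A + T_B = T₀.
T_A = T₀·b/(a+b) = 23700·2690/3770 = 16910 N·m; T_B = 6789 N·m.
τ in each portion: τ_AC = 1.85×10^7 Pa, τ_CB = 7.42×10^6 Pa; maximum is in AC.
τ_max = T_AC·r/J = 16910·0.0835/7.64×10^-5 = 1.849×10^7 Pa.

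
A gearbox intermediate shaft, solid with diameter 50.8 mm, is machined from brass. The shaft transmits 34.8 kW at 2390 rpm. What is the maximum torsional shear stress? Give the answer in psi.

ω = 2π·2390/60 = 250.3 rad/s, so T = P/ω = 34.8×10³ / 250.3 = 139.0 N·m.
J = πd⁴/32 = π(0.0508)⁴/32 = 6.538×10^-7 m⁴.
τ_max = T·r/J = 139.0 × 0.0254 / 6.538×10^-7 = 5.402×10^6 Pa.

783 psi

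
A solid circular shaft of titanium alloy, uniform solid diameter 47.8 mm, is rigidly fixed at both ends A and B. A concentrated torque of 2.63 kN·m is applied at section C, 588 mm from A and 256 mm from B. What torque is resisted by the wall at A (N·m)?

With uniform GJ and both ends fixed, compatibility θ_AC = θ_CB gives T_A·a = T_B·b, together with T_A + T_B = T₀.
T_A = T₀·b/(a+b) = 2630·256/844.0 = 797.7 N·m; T_B = 1832 N·m.

798 N·m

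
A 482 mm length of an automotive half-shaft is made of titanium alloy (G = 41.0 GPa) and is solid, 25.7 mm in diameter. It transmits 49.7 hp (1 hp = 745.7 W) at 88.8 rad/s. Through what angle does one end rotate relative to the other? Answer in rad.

0.115 rad

ω = 88.8 rad/s, so T = P/ω = 49.7×745.7 / 88.80 = 417.4 N·m.
J = πd⁴/32 = π(0.0257)⁴/32 = 4.283×10^-8 m⁴.
θ = T·L/(G·J) = 417.4 × 0.482 / (41.0×10⁹ × 4.283×10^-8) = 0.1146 rad.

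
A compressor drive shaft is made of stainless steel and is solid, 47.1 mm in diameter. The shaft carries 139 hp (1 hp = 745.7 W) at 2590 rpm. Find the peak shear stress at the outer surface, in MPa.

18.6 MPa

ω = 2π·2590/60 = 271.2 rad/s, so T = P/ω = 139×745.7 / 271.2 = 382.2 N·m.
J = πd⁴/32 = π(0.0471)⁴/32 = 4.832×10^-7 m⁴.
τ_max = T·r/J = 382.2 × 0.0236 / 4.832×10^-7 = 1.863×10^7 Pa.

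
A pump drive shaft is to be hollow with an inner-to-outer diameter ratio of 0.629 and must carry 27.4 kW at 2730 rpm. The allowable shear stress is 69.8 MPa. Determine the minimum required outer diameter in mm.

ω = 2π·2730/60 = 285.9 rad/s, so T = P/ω = 27.4×10³ / 285.9 = 95.84 N·m.
For a hollow shaft with d_i/d_o = 0.629: τ_max = 16T/(π d_o³ (1−k⁴)), so d_o = [16T/(π τ_allow (1−k⁴))]^(1/3) = [16·95.84/(π·6.98×10^7·0.8435)]^(1/3) = 0.02024 m.

20.2 mm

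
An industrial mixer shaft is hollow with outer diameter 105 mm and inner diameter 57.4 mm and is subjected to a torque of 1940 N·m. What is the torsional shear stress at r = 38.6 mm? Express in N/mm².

J = π(d_o⁴ − d_i⁴)/32 = π(0.105⁴ − 0.0574⁴)/32 = 1.087×10^-5 m⁴.
Shear stress varies linearly with radius: τ = T·r/J = 1940 × 0.0386 / 1.087×10^-5 = 6.891×10^6 Pa.

6.89 N/mm²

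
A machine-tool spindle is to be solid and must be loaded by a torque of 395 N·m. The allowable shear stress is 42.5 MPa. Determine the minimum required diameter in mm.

For a solid shaft τ_max = 16T/(πd³), so d = (16T/(π τ_allow))^(1/3) = (16·395.0/(π·4.25×10^7))^(1/3) = 0.03617 m.

36.2 mm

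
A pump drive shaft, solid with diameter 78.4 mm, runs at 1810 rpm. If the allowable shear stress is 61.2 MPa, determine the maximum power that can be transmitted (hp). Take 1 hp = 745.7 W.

J = πd⁴/32 = π(0.0784)⁴/32 = 3.709×10^-6 m⁴.
T_max = τ_allow·J/r = 6.12×10^7 × 3.709×10^-6 / 0.0392 = 5791 N·m.
ω = 2π·1810/60 = 189.5 rad/s, so P_max = T_max·ω = 1.098×10^6 W.

1470 hp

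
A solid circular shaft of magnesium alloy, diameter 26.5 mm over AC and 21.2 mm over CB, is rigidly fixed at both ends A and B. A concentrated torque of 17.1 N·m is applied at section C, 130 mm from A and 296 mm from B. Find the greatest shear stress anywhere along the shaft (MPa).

3.97 MPa

Compatibility: T_A·a/J_AC = T_B·b/J_CB with T_A + T_B = T₀.
J_AC = 4.84×10^-8 m⁴, J_CB = 1.98×10^-8 m⁴, so T_A = T₀·(J_AC/a)/((J_AC/a)+(J_CB/b)) = 14.49 N·m, T_B = 2.607 N·m.
τ in each portion: τ_AC = 3.97×10^6 Pa, τ_CB = 1.39×10^6 Pa; maximum is in AC.
τ_max = T_AC·r/J = 14.49·0.0132/4.84×10^-8 = 3.966×10^6 Pa.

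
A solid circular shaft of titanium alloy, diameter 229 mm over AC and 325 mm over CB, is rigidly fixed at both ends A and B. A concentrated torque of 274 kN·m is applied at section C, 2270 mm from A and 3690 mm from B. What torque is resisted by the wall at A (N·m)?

78400 N·m

Compatibility: T_A·a/J_AC = T_B·b/J_CB with T_A + T_B = T₀.
J_AC = 2.70×10^-4 m⁴, J_CB = 1.10×10^-3 m⁴, so T_A = T₀·(J_AC/a)/((J_AC/a)+(J_CB/b)) = 78380 N·m, T_B = 195600 N·m.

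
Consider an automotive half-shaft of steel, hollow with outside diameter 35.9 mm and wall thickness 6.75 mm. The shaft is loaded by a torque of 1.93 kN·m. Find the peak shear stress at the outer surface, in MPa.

250 MPa

J = π(d_o⁴ − d_i⁴)/32 = π(0.0359⁴ − 0.0224⁴)/32 = 1.384×10^-7 m⁴.
τ_max = T·r/J = 1930 × 0.0180 / 1.384×10^-7 = 2.504×10^8 Pa.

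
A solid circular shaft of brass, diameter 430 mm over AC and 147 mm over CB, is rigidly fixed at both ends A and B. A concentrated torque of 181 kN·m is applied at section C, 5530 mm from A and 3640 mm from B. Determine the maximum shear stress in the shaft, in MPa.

11.4 MPa

Compatibility: T_A·a/J_AC = T_B·b/J_CB with T_A + T_B = T₀.
J_AC = 3.36×10^-3 m⁴, J_CB = 4.58×10^-5 m⁴, so T_A = T₀·(J_AC/a)/((J_AC/a)+(J_CB/b)) = 177300 N·m, T_B = 3679 N·m.
τ in each portion: τ_AC = 1.14×10^7 Pa, τ_CB = 5.90×10^6 Pa; maximum is in AC.
τ_max = T_AC·r/J = 177300·0.215/3.36×10^-3 = 1.136×10^7 Pa.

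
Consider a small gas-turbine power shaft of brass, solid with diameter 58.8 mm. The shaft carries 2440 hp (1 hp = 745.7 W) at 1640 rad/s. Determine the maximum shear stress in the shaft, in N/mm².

ω = 1640 rad/s, so T = P/ω = 2440×745.7 / 1640 = 1109 N·m.
J = πd⁴/32 = π(0.0588)⁴/32 = 1.174×10^-6 m⁴.
τ_max = T·r/J = 1109 × 0.0294 / 1.174×10^-6 = 2.779×10^7 Pa.

27.8 N/mm²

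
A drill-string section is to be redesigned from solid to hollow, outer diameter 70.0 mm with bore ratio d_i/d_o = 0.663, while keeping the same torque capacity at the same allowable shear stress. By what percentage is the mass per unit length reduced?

Equal τ_max and T ⇒ the solid shaft needs d_s³ = d_o³(1−k⁴), so d_s = 70.0·(1−0.663⁴)^(1/3) = 65.17 mm.
Area ratio A_h/A_s = d_o²(1−k²)/d_s² = (1−k²)/(1−k⁴)^(2/3) = 0.6467.
Mass saving = 1 − 0.6467 = 35.3 %.

35.3 %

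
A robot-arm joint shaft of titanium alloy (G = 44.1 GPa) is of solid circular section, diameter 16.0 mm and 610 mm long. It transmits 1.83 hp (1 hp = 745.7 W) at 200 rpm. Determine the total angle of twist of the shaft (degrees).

8.03°

ω = 2π·200/60 = 20.94 rad/s, so T = P/ω = 1.83×745.7 / 20.94 = 65.16 N·m.
J = πd⁴/32 = π(0.0160)⁴/32 = 6.434×10^-9 m⁴.
θ = T·L/(G·J) = 65.16 × 0.610 / (44.1×10⁹ × 6.434×10^-9) = 0.1401 rad.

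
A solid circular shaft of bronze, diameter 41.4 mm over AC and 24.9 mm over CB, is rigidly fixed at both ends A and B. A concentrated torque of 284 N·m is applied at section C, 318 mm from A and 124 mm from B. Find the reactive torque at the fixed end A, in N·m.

213 N·m

Compatibility: T_A·a/J_AC = T_B·b/J_CB with T_A + T_B = T₀.
J_AC = 2.88×10^-7 m⁴, J_CB = 3.77×10^-8 m⁴, so T_A = T₀·(J_AC/a)/((J_AC/a)+(J_CB/b)) = 212.6 N·m, T_B = 71.36 N·m.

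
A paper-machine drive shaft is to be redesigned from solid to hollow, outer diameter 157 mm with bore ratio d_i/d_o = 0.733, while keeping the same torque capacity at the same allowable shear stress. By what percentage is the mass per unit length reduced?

Equal τ_max and T ⇒ the solid shaft needs d_s³ = d_o³(1−k⁴), so d_s = 157·(1−0.733⁴)^(1/3) = 140.1 mm.
Area ratio A_h/A_s = d_o²(1−k²)/d_s² = (1−k²)/(1−k⁴)^(2/3) = 0.5807.
Mass saving = 1 − 0.5807 = 41.9 %.

41.9 %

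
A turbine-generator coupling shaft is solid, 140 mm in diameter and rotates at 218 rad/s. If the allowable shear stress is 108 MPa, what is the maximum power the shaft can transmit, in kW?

12700 kW

J = πd⁴/32 = π(0.140)⁴/32 = 3.771×10^-5 m⁴.
T_max = τ_allow·J/r = 1.08×10^8 × 3.771×10^-5 / 0.0700 = 58190 N·m.
ω = 218 rad/s, so P_max = T_max·ω = 1.269×10^7 W.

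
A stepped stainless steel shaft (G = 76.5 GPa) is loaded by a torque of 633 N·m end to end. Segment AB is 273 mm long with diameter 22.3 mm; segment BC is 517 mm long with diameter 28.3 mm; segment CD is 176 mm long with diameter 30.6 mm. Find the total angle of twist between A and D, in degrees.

10.2°

J_AB = π(0.0223)⁴/32 = 2.43×10^-8 m⁴; J_BC = π(0.0283)⁴/32 = 6.30×10^-8 m⁴; J_CD = π(0.0306)⁴/32 = 8.61×10^-8 m⁴.
θ = (T/G)·Σ L_i/J_i = (633.0/76.5×10⁹)·(0.273/2.43×10^-8 + 0.517/6.30×10^-8 + 0.176/8.61×10^-8) = 0.1779 rad.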